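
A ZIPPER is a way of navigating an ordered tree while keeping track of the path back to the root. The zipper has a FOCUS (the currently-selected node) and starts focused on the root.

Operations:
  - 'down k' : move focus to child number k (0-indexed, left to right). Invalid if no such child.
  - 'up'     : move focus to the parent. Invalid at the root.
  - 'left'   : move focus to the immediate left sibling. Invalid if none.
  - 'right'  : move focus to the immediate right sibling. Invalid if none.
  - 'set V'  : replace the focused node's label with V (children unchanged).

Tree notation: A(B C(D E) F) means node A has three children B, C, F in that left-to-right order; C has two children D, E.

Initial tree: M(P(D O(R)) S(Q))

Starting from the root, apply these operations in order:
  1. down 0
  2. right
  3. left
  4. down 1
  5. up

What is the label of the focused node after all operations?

Answer: P

Derivation:
Step 1 (down 0): focus=P path=0 depth=1 children=['D', 'O'] left=[] right=['S'] parent=M
Step 2 (right): focus=S path=1 depth=1 children=['Q'] left=['P'] right=[] parent=M
Step 3 (left): focus=P path=0 depth=1 children=['D', 'O'] left=[] right=['S'] parent=M
Step 4 (down 1): focus=O path=0/1 depth=2 children=['R'] left=['D'] right=[] parent=P
Step 5 (up): focus=P path=0 depth=1 children=['D', 'O'] left=[] right=['S'] parent=M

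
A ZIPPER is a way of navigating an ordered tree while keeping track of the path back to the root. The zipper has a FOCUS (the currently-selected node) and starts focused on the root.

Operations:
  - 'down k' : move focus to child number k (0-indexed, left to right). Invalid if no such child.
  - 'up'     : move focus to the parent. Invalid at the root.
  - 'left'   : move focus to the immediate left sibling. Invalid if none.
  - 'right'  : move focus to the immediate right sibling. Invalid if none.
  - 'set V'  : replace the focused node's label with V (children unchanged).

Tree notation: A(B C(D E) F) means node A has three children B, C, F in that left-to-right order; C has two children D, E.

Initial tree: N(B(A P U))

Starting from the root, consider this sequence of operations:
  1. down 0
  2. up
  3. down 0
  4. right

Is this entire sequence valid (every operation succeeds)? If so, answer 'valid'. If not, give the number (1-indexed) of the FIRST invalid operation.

Step 1 (down 0): focus=B path=0 depth=1 children=['A', 'P', 'U'] left=[] right=[] parent=N
Step 2 (up): focus=N path=root depth=0 children=['B'] (at root)
Step 3 (down 0): focus=B path=0 depth=1 children=['A', 'P', 'U'] left=[] right=[] parent=N
Step 4 (right): INVALID

Answer: 4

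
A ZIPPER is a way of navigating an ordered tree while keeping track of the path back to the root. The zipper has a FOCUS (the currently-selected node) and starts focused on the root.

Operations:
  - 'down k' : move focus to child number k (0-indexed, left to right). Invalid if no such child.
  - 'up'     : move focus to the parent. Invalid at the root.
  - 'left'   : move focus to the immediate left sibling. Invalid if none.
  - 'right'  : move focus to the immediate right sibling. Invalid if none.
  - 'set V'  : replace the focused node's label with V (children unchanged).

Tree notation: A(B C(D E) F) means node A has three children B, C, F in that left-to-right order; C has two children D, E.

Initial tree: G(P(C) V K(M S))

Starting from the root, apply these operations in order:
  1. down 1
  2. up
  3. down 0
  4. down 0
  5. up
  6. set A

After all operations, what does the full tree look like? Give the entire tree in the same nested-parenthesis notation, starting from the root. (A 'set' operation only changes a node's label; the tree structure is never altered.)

Step 1 (down 1): focus=V path=1 depth=1 children=[] left=['P'] right=['K'] parent=G
Step 2 (up): focus=G path=root depth=0 children=['P', 'V', 'K'] (at root)
Step 3 (down 0): focus=P path=0 depth=1 children=['C'] left=[] right=['V', 'K'] parent=G
Step 4 (down 0): focus=C path=0/0 depth=2 children=[] left=[] right=[] parent=P
Step 5 (up): focus=P path=0 depth=1 children=['C'] left=[] right=['V', 'K'] parent=G
Step 6 (set A): focus=A path=0 depth=1 children=['C'] left=[] right=['V', 'K'] parent=G

Answer: G(A(C) V K(M S))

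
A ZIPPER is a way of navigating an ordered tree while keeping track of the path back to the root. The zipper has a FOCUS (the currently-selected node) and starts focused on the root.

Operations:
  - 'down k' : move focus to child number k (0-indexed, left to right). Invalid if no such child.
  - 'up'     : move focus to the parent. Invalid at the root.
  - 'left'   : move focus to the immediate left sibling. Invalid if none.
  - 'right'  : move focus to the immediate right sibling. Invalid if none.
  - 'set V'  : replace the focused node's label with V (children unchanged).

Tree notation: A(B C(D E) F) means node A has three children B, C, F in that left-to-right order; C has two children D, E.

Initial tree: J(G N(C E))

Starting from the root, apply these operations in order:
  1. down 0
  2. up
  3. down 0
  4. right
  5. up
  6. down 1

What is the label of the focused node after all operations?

Answer: N

Derivation:
Step 1 (down 0): focus=G path=0 depth=1 children=[] left=[] right=['N'] parent=J
Step 2 (up): focus=J path=root depth=0 children=['G', 'N'] (at root)
Step 3 (down 0): focus=G path=0 depth=1 children=[] left=[] right=['N'] parent=J
Step 4 (right): focus=N path=1 depth=1 children=['C', 'E'] left=['G'] right=[] parent=J
Step 5 (up): focus=J path=root depth=0 children=['G', 'N'] (at root)
Step 6 (down 1): focus=N path=1 depth=1 children=['C', 'E'] left=['G'] right=[] parent=J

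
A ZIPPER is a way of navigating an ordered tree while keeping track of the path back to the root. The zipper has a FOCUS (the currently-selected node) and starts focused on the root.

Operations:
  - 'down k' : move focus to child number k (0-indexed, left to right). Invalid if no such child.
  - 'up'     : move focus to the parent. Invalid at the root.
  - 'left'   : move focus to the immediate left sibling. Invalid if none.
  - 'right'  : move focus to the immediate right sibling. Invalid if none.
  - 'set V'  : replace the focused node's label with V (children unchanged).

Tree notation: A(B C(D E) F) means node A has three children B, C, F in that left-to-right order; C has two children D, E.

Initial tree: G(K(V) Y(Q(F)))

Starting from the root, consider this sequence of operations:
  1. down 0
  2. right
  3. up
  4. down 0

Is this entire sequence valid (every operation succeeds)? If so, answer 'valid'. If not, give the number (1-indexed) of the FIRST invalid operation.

Step 1 (down 0): focus=K path=0 depth=1 children=['V'] left=[] right=['Y'] parent=G
Step 2 (right): focus=Y path=1 depth=1 children=['Q'] left=['K'] right=[] parent=G
Step 3 (up): focus=G path=root depth=0 children=['K', 'Y'] (at root)
Step 4 (down 0): focus=K path=0 depth=1 children=['V'] left=[] right=['Y'] parent=G

Answer: valid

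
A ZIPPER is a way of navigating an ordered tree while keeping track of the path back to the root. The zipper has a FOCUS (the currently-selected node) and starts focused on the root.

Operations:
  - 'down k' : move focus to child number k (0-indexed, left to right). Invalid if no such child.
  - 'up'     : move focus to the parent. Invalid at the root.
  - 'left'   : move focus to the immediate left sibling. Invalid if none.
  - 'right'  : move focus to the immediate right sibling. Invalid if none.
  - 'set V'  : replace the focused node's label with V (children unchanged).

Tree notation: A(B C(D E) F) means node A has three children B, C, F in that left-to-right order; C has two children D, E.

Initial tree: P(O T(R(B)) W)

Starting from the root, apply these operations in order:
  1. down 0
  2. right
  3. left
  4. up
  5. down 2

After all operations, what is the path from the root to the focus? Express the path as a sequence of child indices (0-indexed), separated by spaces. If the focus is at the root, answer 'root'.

Step 1 (down 0): focus=O path=0 depth=1 children=[] left=[] right=['T', 'W'] parent=P
Step 2 (right): focus=T path=1 depth=1 children=['R'] left=['O'] right=['W'] parent=P
Step 3 (left): focus=O path=0 depth=1 children=[] left=[] right=['T', 'W'] parent=P
Step 4 (up): focus=P path=root depth=0 children=['O', 'T', 'W'] (at root)
Step 5 (down 2): focus=W path=2 depth=1 children=[] left=['O', 'T'] right=[] parent=P

Answer: 2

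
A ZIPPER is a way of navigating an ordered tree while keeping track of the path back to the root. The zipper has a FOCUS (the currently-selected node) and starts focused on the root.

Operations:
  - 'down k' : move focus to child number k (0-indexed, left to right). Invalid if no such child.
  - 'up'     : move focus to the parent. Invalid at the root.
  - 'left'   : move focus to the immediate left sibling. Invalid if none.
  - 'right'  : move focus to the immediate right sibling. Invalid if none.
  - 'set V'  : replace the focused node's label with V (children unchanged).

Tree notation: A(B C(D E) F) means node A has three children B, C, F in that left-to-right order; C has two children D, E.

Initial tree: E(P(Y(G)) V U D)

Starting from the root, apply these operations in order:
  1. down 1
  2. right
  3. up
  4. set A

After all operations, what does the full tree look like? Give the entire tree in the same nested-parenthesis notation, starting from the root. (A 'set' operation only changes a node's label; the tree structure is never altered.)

Step 1 (down 1): focus=V path=1 depth=1 children=[] left=['P'] right=['U', 'D'] parent=E
Step 2 (right): focus=U path=2 depth=1 children=[] left=['P', 'V'] right=['D'] parent=E
Step 3 (up): focus=E path=root depth=0 children=['P', 'V', 'U', 'D'] (at root)
Step 4 (set A): focus=A path=root depth=0 children=['P', 'V', 'U', 'D'] (at root)

Answer: A(P(Y(G)) V U D)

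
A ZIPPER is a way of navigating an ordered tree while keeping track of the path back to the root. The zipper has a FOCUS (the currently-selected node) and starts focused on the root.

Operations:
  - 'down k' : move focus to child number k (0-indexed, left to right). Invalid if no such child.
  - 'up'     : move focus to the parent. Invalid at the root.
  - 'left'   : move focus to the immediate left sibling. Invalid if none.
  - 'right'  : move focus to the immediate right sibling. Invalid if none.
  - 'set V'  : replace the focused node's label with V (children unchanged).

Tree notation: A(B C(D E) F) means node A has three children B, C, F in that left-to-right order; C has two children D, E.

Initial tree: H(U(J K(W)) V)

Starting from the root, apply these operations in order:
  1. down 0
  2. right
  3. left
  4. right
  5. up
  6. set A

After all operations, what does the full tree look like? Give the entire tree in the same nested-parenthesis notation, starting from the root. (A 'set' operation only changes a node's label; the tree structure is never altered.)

Step 1 (down 0): focus=U path=0 depth=1 children=['J', 'K'] left=[] right=['V'] parent=H
Step 2 (right): focus=V path=1 depth=1 children=[] left=['U'] right=[] parent=H
Step 3 (left): focus=U path=0 depth=1 children=['J', 'K'] left=[] right=['V'] parent=H
Step 4 (right): focus=V path=1 depth=1 children=[] left=['U'] right=[] parent=H
Step 5 (up): focus=H path=root depth=0 children=['U', 'V'] (at root)
Step 6 (set A): focus=A path=root depth=0 children=['U', 'V'] (at root)

Answer: A(U(J K(W)) V)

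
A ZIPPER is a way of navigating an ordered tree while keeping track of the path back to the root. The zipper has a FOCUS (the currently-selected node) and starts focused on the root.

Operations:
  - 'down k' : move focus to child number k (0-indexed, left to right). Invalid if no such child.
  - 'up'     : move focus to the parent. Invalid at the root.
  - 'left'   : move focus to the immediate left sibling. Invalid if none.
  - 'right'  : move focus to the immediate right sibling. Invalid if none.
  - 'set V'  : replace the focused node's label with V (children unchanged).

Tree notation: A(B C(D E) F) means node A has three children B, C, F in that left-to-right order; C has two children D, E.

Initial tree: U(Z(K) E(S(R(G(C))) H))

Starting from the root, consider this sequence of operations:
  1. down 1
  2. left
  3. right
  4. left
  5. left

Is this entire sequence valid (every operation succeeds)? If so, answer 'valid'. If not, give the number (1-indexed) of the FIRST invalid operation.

Step 1 (down 1): focus=E path=1 depth=1 children=['S', 'H'] left=['Z'] right=[] parent=U
Step 2 (left): focus=Z path=0 depth=1 children=['K'] left=[] right=['E'] parent=U
Step 3 (right): focus=E path=1 depth=1 children=['S', 'H'] left=['Z'] right=[] parent=U
Step 4 (left): focus=Z path=0 depth=1 children=['K'] left=[] right=['E'] parent=U
Step 5 (left): INVALID

Answer: 5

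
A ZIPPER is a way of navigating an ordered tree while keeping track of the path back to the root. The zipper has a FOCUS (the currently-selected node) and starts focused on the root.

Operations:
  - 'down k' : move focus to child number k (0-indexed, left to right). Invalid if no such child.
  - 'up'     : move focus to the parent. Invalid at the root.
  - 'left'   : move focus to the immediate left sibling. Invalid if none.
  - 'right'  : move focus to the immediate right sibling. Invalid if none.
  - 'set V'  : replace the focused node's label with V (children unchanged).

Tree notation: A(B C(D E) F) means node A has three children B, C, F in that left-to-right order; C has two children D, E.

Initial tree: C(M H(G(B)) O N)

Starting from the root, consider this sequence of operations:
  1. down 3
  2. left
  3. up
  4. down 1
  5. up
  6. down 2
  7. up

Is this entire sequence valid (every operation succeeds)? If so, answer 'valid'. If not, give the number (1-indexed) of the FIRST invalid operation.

Step 1 (down 3): focus=N path=3 depth=1 children=[] left=['M', 'H', 'O'] right=[] parent=C
Step 2 (left): focus=O path=2 depth=1 children=[] left=['M', 'H'] right=['N'] parent=C
Step 3 (up): focus=C path=root depth=0 children=['M', 'H', 'O', 'N'] (at root)
Step 4 (down 1): focus=H path=1 depth=1 children=['G'] left=['M'] right=['O', 'N'] parent=C
Step 5 (up): focus=C path=root depth=0 children=['M', 'H', 'O', 'N'] (at root)
Step 6 (down 2): focus=O path=2 depth=1 children=[] left=['M', 'H'] right=['N'] parent=C
Step 7 (up): focus=C path=root depth=0 children=['M', 'H', 'O', 'N'] (at root)

Answer: valid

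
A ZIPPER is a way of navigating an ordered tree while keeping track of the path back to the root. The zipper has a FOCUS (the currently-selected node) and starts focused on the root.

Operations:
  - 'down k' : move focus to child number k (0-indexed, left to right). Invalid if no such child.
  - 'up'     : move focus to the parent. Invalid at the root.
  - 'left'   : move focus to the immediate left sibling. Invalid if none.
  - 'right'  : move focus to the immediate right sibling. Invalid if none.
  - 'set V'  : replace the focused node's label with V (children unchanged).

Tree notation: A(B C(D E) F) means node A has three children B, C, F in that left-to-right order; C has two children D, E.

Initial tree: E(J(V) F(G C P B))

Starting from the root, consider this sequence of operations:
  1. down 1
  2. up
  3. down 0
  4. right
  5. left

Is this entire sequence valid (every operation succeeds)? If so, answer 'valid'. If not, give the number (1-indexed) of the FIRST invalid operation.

Step 1 (down 1): focus=F path=1 depth=1 children=['G', 'C', 'P', 'B'] left=['J'] right=[] parent=E
Step 2 (up): focus=E path=root depth=0 children=['J', 'F'] (at root)
Step 3 (down 0): focus=J path=0 depth=1 children=['V'] left=[] right=['F'] parent=E
Step 4 (right): focus=F path=1 depth=1 children=['G', 'C', 'P', 'B'] left=['J'] right=[] parent=E
Step 5 (left): focus=J path=0 depth=1 children=['V'] left=[] right=['F'] parent=E

Answer: valid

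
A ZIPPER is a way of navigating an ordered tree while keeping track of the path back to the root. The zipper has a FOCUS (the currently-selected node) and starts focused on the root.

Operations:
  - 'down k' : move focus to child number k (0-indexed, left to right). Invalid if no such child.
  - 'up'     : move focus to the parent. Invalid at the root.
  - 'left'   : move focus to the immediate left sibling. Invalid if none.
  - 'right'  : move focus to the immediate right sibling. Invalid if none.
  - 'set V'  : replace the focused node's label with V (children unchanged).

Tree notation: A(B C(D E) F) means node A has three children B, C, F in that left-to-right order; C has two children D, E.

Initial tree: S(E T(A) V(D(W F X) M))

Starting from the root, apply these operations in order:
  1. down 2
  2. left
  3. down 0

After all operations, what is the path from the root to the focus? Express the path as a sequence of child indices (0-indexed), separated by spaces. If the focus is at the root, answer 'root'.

Step 1 (down 2): focus=V path=2 depth=1 children=['D', 'M'] left=['E', 'T'] right=[] parent=S
Step 2 (left): focus=T path=1 depth=1 children=['A'] left=['E'] right=['V'] parent=S
Step 3 (down 0): focus=A path=1/0 depth=2 children=[] left=[] right=[] parent=T

Answer: 1 0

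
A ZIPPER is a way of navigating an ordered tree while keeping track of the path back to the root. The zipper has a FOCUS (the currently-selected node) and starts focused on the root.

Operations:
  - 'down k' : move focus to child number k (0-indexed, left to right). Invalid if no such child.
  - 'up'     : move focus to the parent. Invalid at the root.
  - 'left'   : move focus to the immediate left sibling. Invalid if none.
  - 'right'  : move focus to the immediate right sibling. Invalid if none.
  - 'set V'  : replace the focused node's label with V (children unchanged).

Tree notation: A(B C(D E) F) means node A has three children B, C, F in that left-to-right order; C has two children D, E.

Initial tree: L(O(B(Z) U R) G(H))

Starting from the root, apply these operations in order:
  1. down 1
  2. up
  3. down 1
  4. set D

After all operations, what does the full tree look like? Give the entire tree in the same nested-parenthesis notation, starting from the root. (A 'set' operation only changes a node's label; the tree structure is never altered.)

Step 1 (down 1): focus=G path=1 depth=1 children=['H'] left=['O'] right=[] parent=L
Step 2 (up): focus=L path=root depth=0 children=['O', 'G'] (at root)
Step 3 (down 1): focus=G path=1 depth=1 children=['H'] left=['O'] right=[] parent=L
Step 4 (set D): focus=D path=1 depth=1 children=['H'] left=['O'] right=[] parent=L

Answer: L(O(B(Z) U R) D(H))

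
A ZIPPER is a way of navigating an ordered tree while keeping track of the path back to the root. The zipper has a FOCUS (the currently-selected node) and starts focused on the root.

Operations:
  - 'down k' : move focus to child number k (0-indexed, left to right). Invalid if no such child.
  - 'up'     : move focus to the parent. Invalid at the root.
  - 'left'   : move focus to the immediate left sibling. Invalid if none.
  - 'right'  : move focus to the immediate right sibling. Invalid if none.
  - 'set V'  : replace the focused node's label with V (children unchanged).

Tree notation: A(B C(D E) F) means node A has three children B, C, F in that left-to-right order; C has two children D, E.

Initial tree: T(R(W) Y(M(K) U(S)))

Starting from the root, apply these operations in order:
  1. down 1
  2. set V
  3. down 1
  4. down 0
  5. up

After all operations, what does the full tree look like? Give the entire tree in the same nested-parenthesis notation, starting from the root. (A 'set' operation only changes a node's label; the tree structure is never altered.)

Answer: T(R(W) V(M(K) U(S)))

Derivation:
Step 1 (down 1): focus=Y path=1 depth=1 children=['M', 'U'] left=['R'] right=[] parent=T
Step 2 (set V): focus=V path=1 depth=1 children=['M', 'U'] left=['R'] right=[] parent=T
Step 3 (down 1): focus=U path=1/1 depth=2 children=['S'] left=['M'] right=[] parent=V
Step 4 (down 0): focus=S path=1/1/0 depth=3 children=[] left=[] right=[] parent=U
Step 5 (up): focus=U path=1/1 depth=2 children=['S'] left=['M'] right=[] parent=V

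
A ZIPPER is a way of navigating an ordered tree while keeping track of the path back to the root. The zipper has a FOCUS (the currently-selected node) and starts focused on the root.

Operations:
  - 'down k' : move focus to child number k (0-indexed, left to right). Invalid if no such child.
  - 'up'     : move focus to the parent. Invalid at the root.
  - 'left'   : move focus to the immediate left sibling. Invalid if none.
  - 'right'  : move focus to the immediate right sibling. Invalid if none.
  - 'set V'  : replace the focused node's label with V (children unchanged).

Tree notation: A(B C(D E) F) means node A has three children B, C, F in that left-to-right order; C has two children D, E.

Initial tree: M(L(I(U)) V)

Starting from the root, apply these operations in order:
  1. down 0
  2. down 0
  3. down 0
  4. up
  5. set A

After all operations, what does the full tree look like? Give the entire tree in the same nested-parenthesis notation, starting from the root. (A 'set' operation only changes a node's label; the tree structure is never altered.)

Step 1 (down 0): focus=L path=0 depth=1 children=['I'] left=[] right=['V'] parent=M
Step 2 (down 0): focus=I path=0/0 depth=2 children=['U'] left=[] right=[] parent=L
Step 3 (down 0): focus=U path=0/0/0 depth=3 children=[] left=[] right=[] parent=I
Step 4 (up): focus=I path=0/0 depth=2 children=['U'] left=[] right=[] parent=L
Step 5 (set A): focus=A path=0/0 depth=2 children=['U'] left=[] right=[] parent=L

Answer: M(L(A(U)) V)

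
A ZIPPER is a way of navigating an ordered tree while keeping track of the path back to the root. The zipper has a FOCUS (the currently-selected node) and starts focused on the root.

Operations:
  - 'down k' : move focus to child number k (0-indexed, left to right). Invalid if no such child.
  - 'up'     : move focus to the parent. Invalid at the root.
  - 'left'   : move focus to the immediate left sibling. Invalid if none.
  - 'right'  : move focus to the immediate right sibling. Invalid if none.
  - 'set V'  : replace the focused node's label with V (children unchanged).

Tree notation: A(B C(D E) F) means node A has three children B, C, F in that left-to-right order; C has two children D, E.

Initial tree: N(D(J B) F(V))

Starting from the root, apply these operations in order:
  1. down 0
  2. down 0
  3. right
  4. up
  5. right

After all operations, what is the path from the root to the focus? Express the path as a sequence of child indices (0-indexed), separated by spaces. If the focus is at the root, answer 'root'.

Step 1 (down 0): focus=D path=0 depth=1 children=['J', 'B'] left=[] right=['F'] parent=N
Step 2 (down 0): focus=J path=0/0 depth=2 children=[] left=[] right=['B'] parent=D
Step 3 (right): focus=B path=0/1 depth=2 children=[] left=['J'] right=[] parent=D
Step 4 (up): focus=D path=0 depth=1 children=['J', 'B'] left=[] right=['F'] parent=N
Step 5 (right): focus=F path=1 depth=1 children=['V'] left=['D'] right=[] parent=N

Answer: 1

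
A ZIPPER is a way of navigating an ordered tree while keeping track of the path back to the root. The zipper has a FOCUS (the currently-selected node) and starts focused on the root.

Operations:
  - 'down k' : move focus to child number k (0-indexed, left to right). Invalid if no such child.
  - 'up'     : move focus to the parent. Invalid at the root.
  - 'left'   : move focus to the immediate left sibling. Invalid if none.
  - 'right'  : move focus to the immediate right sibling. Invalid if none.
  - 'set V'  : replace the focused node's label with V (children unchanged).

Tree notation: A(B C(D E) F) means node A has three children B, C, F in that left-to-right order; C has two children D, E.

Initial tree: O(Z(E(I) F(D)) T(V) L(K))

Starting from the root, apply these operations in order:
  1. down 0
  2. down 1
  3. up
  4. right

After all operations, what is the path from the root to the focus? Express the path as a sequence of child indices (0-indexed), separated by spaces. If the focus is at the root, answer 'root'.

Answer: 1

Derivation:
Step 1 (down 0): focus=Z path=0 depth=1 children=['E', 'F'] left=[] right=['T', 'L'] parent=O
Step 2 (down 1): focus=F path=0/1 depth=2 children=['D'] left=['E'] right=[] parent=Z
Step 3 (up): focus=Z path=0 depth=1 children=['E', 'F'] left=[] right=['T', 'L'] parent=O
Step 4 (right): focus=T path=1 depth=1 children=['V'] left=['Z'] right=['L'] parent=O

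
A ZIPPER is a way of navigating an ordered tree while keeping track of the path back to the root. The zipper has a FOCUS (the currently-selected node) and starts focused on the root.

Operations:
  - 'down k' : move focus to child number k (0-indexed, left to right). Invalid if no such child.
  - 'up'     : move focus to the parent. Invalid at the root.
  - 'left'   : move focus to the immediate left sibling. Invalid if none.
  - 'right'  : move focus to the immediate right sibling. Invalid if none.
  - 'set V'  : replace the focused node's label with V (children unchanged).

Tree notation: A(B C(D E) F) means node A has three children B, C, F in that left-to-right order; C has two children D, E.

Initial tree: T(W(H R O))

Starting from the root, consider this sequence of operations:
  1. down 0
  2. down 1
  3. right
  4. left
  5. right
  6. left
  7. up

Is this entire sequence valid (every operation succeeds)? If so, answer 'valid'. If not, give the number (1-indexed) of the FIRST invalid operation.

Step 1 (down 0): focus=W path=0 depth=1 children=['H', 'R', 'O'] left=[] right=[] parent=T
Step 2 (down 1): focus=R path=0/1 depth=2 children=[] left=['H'] right=['O'] parent=W
Step 3 (right): focus=O path=0/2 depth=2 children=[] left=['H', 'R'] right=[] parent=W
Step 4 (left): focus=R path=0/1 depth=2 children=[] left=['H'] right=['O'] parent=W
Step 5 (right): focus=O path=0/2 depth=2 children=[] left=['H', 'R'] right=[] parent=W
Step 6 (left): focus=R path=0/1 depth=2 children=[] left=['H'] right=['O'] parent=W
Step 7 (up): focus=W path=0 depth=1 children=['H', 'R', 'O'] left=[] right=[] parent=T

Answer: valid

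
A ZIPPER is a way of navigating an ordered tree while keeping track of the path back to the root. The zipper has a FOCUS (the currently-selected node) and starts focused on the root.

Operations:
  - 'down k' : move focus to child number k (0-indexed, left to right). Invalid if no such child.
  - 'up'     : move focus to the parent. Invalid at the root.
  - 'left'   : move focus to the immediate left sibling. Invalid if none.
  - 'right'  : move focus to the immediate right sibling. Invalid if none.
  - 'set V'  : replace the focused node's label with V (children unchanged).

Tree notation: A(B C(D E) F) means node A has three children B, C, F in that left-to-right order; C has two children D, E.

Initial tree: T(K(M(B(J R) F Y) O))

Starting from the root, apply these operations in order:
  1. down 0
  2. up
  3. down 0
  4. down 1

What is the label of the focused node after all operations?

Step 1 (down 0): focus=K path=0 depth=1 children=['M', 'O'] left=[] right=[] parent=T
Step 2 (up): focus=T path=root depth=0 children=['K'] (at root)
Step 3 (down 0): focus=K path=0 depth=1 children=['M', 'O'] left=[] right=[] parent=T
Step 4 (down 1): focus=O path=0/1 depth=2 children=[] left=['M'] right=[] parent=K

Answer: O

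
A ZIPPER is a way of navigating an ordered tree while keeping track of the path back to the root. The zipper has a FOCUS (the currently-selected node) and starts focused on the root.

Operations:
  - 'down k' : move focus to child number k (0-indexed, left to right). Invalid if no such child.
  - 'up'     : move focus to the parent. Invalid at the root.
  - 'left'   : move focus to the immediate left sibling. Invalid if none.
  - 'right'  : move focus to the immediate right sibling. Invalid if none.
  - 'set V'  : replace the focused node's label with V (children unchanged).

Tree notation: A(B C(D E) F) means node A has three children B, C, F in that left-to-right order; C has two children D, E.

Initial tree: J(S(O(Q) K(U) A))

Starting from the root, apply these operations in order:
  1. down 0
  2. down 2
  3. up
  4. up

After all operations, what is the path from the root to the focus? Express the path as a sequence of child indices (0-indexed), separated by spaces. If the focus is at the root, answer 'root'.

Answer: root

Derivation:
Step 1 (down 0): focus=S path=0 depth=1 children=['O', 'K', 'A'] left=[] right=[] parent=J
Step 2 (down 2): focus=A path=0/2 depth=2 children=[] left=['O', 'K'] right=[] parent=S
Step 3 (up): focus=S path=0 depth=1 children=['O', 'K', 'A'] left=[] right=[] parent=J
Step 4 (up): focus=J path=root depth=0 children=['S'] (at root)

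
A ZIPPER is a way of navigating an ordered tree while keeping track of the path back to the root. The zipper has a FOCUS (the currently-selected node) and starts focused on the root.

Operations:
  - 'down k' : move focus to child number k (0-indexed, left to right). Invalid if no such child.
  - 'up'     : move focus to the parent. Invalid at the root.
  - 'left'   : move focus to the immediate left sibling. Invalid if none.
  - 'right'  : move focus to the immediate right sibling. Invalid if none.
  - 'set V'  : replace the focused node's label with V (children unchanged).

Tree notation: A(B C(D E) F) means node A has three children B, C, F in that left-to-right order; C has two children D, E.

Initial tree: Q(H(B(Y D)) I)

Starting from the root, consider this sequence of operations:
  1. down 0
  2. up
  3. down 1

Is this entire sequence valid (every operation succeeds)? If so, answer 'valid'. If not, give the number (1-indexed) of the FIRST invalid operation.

Answer: valid

Derivation:
Step 1 (down 0): focus=H path=0 depth=1 children=['B'] left=[] right=['I'] parent=Q
Step 2 (up): focus=Q path=root depth=0 children=['H', 'I'] (at root)
Step 3 (down 1): focus=I path=1 depth=1 children=[] left=['H'] right=[] parent=Q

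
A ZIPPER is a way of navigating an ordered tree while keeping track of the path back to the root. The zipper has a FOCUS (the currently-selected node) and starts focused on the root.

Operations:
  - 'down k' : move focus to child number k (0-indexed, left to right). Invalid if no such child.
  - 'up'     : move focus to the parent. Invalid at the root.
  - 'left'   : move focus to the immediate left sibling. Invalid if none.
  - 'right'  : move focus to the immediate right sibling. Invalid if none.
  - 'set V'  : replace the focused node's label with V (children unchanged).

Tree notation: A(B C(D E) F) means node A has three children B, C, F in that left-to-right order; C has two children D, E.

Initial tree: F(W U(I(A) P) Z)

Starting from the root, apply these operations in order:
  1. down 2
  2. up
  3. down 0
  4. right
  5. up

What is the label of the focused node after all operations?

Step 1 (down 2): focus=Z path=2 depth=1 children=[] left=['W', 'U'] right=[] parent=F
Step 2 (up): focus=F path=root depth=0 children=['W', 'U', 'Z'] (at root)
Step 3 (down 0): focus=W path=0 depth=1 children=[] left=[] right=['U', 'Z'] parent=F
Step 4 (right): focus=U path=1 depth=1 children=['I', 'P'] left=['W'] right=['Z'] parent=F
Step 5 (up): focus=F path=root depth=0 children=['W', 'U', 'Z'] (at root)

Answer: F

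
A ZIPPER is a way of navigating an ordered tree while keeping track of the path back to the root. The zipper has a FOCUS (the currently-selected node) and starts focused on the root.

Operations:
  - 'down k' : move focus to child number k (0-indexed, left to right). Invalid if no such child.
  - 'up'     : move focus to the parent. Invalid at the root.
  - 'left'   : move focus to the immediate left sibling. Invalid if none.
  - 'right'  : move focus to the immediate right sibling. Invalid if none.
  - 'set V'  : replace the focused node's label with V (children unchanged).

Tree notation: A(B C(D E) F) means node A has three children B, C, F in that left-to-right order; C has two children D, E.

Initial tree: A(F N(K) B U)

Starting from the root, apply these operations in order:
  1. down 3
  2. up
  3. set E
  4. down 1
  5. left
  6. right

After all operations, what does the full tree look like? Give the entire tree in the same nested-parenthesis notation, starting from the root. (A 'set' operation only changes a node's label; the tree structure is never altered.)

Answer: E(F N(K) B U)

Derivation:
Step 1 (down 3): focus=U path=3 depth=1 children=[] left=['F', 'N', 'B'] right=[] parent=A
Step 2 (up): focus=A path=root depth=0 children=['F', 'N', 'B', 'U'] (at root)
Step 3 (set E): focus=E path=root depth=0 children=['F', 'N', 'B', 'U'] (at root)
Step 4 (down 1): focus=N path=1 depth=1 children=['K'] left=['F'] right=['B', 'U'] parent=E
Step 5 (left): focus=F path=0 depth=1 children=[] left=[] right=['N', 'B', 'U'] parent=E
Step 6 (right): focus=N path=1 depth=1 children=['K'] left=['F'] right=['B', 'U'] parent=E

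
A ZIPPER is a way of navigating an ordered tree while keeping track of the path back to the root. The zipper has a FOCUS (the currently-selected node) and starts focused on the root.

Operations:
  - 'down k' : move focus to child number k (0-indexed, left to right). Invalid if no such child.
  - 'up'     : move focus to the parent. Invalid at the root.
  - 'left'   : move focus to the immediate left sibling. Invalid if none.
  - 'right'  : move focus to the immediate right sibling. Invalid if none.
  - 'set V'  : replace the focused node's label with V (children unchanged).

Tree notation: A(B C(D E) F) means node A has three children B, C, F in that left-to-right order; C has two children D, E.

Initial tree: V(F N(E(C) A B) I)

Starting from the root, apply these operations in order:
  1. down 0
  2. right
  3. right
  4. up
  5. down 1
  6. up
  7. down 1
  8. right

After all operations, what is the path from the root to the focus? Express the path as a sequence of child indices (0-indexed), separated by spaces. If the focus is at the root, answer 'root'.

Step 1 (down 0): focus=F path=0 depth=1 children=[] left=[] right=['N', 'I'] parent=V
Step 2 (right): focus=N path=1 depth=1 children=['E', 'A', 'B'] left=['F'] right=['I'] parent=V
Step 3 (right): focus=I path=2 depth=1 children=[] left=['F', 'N'] right=[] parent=V
Step 4 (up): focus=V path=root depth=0 children=['F', 'N', 'I'] (at root)
Step 5 (down 1): focus=N path=1 depth=1 children=['E', 'A', 'B'] left=['F'] right=['I'] parent=V
Step 6 (up): focus=V path=root depth=0 children=['F', 'N', 'I'] (at root)
Step 7 (down 1): focus=N path=1 depth=1 children=['E', 'A', 'B'] left=['F'] right=['I'] parent=V
Step 8 (right): focus=I path=2 depth=1 children=[] left=['F', 'N'] right=[] parent=V

Answer: 2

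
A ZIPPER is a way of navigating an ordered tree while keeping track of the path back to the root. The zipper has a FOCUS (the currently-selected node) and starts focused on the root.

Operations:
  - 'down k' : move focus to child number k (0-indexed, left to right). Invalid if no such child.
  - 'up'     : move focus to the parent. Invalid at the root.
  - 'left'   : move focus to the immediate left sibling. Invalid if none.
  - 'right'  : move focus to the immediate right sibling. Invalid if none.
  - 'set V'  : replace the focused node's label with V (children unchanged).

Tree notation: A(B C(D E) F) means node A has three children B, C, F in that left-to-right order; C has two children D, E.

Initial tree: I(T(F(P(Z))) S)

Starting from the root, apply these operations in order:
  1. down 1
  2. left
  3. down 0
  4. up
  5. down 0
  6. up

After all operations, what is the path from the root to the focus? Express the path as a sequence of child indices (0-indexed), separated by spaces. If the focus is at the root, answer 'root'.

Step 1 (down 1): focus=S path=1 depth=1 children=[] left=['T'] right=[] parent=I
Step 2 (left): focus=T path=0 depth=1 children=['F'] left=[] right=['S'] parent=I
Step 3 (down 0): focus=F path=0/0 depth=2 children=['P'] left=[] right=[] parent=T
Step 4 (up): focus=T path=0 depth=1 children=['F'] left=[] right=['S'] parent=I
Step 5 (down 0): focus=F path=0/0 depth=2 children=['P'] left=[] right=[] parent=T
Step 6 (up): focus=T path=0 depth=1 children=['F'] left=[] right=['S'] parent=I

Answer: 0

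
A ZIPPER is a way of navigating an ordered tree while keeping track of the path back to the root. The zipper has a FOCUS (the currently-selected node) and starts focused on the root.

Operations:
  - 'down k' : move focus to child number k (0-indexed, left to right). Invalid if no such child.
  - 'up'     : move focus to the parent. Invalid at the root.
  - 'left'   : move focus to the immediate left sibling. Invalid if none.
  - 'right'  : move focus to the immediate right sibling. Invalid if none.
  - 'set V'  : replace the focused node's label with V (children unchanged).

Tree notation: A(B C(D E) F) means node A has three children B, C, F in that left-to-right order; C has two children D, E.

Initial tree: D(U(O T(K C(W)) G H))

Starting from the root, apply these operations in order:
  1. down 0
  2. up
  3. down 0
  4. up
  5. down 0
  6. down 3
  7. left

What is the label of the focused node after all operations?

Step 1 (down 0): focus=U path=0 depth=1 children=['O', 'T', 'G', 'H'] left=[] right=[] parent=D
Step 2 (up): focus=D path=root depth=0 children=['U'] (at root)
Step 3 (down 0): focus=U path=0 depth=1 children=['O', 'T', 'G', 'H'] left=[] right=[] parent=D
Step 4 (up): focus=D path=root depth=0 children=['U'] (at root)
Step 5 (down 0): focus=U path=0 depth=1 children=['O', 'T', 'G', 'H'] left=[] right=[] parent=D
Step 6 (down 3): focus=H path=0/3 depth=2 children=[] left=['O', 'T', 'G'] right=[] parent=U
Step 7 (left): focus=G path=0/2 depth=2 children=[] left=['O', 'T'] right=['H'] parent=U

Answer: G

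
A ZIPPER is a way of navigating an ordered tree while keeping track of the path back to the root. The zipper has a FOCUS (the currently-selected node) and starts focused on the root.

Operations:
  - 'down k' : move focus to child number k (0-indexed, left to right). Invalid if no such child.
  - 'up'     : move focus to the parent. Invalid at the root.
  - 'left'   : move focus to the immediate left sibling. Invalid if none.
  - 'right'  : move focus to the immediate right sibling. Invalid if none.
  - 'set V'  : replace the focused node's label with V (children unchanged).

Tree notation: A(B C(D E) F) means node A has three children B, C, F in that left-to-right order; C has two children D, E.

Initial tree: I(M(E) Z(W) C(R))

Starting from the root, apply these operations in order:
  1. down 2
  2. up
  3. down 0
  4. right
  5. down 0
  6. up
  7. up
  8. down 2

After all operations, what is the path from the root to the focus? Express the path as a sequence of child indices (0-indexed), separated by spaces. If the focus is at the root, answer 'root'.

Answer: 2

Derivation:
Step 1 (down 2): focus=C path=2 depth=1 children=['R'] left=['M', 'Z'] right=[] parent=I
Step 2 (up): focus=I path=root depth=0 children=['M', 'Z', 'C'] (at root)
Step 3 (down 0): focus=M path=0 depth=1 children=['E'] left=[] right=['Z', 'C'] parent=I
Step 4 (right): focus=Z path=1 depth=1 children=['W'] left=['M'] right=['C'] parent=I
Step 5 (down 0): focus=W path=1/0 depth=2 children=[] left=[] right=[] parent=Z
Step 6 (up): focus=Z path=1 depth=1 children=['W'] left=['M'] right=['C'] parent=I
Step 7 (up): focus=I path=root depth=0 children=['M', 'Z', 'C'] (at root)
Step 8 (down 2): focus=C path=2 depth=1 children=['R'] left=['M', 'Z'] right=[] parent=I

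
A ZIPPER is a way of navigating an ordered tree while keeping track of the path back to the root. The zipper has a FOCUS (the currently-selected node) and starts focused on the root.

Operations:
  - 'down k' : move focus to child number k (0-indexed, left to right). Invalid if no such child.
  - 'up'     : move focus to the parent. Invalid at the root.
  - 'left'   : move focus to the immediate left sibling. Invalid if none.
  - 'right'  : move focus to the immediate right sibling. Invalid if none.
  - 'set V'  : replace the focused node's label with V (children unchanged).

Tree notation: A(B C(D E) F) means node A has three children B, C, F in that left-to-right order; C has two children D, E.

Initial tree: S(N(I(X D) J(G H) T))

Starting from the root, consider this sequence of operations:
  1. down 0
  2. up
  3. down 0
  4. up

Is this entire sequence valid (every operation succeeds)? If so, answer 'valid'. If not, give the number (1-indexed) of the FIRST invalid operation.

Step 1 (down 0): focus=N path=0 depth=1 children=['I', 'J', 'T'] left=[] right=[] parent=S
Step 2 (up): focus=S path=root depth=0 children=['N'] (at root)
Step 3 (down 0): focus=N path=0 depth=1 children=['I', 'J', 'T'] left=[] right=[] parent=S
Step 4 (up): focus=S path=root depth=0 children=['N'] (at root)

Answer: valid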